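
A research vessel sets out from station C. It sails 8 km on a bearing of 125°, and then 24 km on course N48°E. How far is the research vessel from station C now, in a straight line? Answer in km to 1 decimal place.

Leg 1 (125°, 8 km): east 8 sin 125° = 6.55, north 8 cos 125° = -4.59
Leg 2 (N48°E, 24 km): east 24 sin 48° = 17.84, north 24 cos 48° = 16.06
Net: 24.39 east, 11.47 north. Distance = √((24.39)² + (11.47)²) = 26.951 km.

27.0 km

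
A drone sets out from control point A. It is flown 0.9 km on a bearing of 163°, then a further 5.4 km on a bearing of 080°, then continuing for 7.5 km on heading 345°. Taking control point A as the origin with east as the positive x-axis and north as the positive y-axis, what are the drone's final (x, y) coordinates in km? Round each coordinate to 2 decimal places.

(3.64, 7.32)

Leg 1 (163°, 0.9 km): east 0.9 sin 163° = 0.26, north 0.9 cos 163° = -0.86
Leg 2 (080°, 5.4 km): east 5.4 sin 80° = 5.32, north 5.4 cos 80° = 0.94
Leg 3 (345°, 7.5 km): east 7.5 sin 345° = -1.94, north 7.5 cos 345° = 7.24
Summing: 3.64 km east, 7.32 km north → (3.64, 7.32).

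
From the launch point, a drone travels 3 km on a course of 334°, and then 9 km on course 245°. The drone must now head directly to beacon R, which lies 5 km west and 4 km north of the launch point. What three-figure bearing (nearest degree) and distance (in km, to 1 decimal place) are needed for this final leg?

Leg 1 (334°, 3 km): east 3 sin 334° = -1.32, north 3 cos 334° = 2.70
Leg 2 (245°, 9 km): east 9 sin 245° = -8.16, north 9 cos 245° = -3.80
Current position: (-9.47, -1.11). Target: (-5, 4). Remaining: Δeast = 4.47, Δnorth = 5.11.
Bearing = atan2(4.47, 5.11) mod 360° = 41.21°; distance = √((4.47)² + (5.11)²) = 6.788 km.

041°, 6.8 km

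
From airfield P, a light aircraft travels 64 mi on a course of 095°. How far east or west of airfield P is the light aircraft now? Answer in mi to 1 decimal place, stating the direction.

Leg 1 (095°, 64 mi): east 64 sin 95° = 63.76, north 64 cos 95° = -5.58
Net east component: 63.76 mi.

63.8 mi east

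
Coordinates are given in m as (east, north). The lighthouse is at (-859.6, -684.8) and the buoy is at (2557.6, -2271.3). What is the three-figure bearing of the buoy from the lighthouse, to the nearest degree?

Δeast = 2557.6 − -859.6 = 3417.20; Δnorth = -2271.3 − -684.8 = -1586.50.
Bearing = atan2(Δeast, Δnorth) mod 360° = 114.90° ≈ 115°.

115°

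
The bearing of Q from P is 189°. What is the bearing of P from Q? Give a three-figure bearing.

009°

Back-bearing = 189° − 180° = 009°.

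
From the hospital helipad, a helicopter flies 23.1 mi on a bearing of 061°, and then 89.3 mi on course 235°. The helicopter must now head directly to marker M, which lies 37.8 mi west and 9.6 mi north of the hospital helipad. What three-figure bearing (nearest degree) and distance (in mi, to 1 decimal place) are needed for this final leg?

Leg 1 (061°, 23.1 mi): east 23.1 sin 61° = 20.20, north 23.1 cos 61° = 11.20
Leg 2 (235°, 89.3 mi): east 89.3 sin 235° = -73.15, north 89.3 cos 235° = -51.22
Current position: (-52.95, -40.02). Target: (-37.8, 9.6). Remaining: Δeast = 15.15, Δnorth = 49.62.
Bearing = atan2(15.15, 49.62) mod 360° = 16.97°; distance = √((15.15)² + (49.62)²) = 51.881 mi.

017°, 51.9 mi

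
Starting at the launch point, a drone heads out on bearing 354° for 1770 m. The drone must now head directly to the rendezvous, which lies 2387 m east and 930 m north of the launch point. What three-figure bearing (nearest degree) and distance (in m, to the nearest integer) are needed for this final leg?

108°, 2703 m

Leg 1 (354°, 1770 m): east 1770 sin 354° = -185.02, north 1770 cos 354° = 1760.30
Current position: (-185.02, 1760.30). Target: (2387, 930). Remaining: Δeast = 2572.02, Δnorth = -830.30.
Bearing = atan2(2572.02, -830.30) mod 360° = 107.89°; distance = √((2572.02)² + (-830.30)²) = 2702.715 m.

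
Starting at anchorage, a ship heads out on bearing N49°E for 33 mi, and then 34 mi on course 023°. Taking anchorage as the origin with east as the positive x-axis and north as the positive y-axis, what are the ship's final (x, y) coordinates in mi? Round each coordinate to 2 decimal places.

Leg 1 (N49°E, 33 mi): east 33 sin 49° = 24.91, north 33 cos 49° = 21.65
Leg 2 (023°, 34 mi): east 34 sin 23° = 13.28, north 34 cos 23° = 31.30
Summing: 38.19 mi east, 52.95 mi north → (38.19, 52.95).

(38.19, 52.95)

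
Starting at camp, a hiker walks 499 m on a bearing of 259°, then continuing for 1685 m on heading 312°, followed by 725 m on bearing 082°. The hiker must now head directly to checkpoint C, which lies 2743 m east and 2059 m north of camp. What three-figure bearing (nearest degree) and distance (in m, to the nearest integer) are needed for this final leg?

076°, 3879 m

Leg 1 (259°, 499 m): east 499 sin 259° = -489.83, north 499 cos 259° = -95.21
Leg 2 (312°, 1685 m): east 1685 sin 312° = -1252.20, north 1685 cos 312° = 1127.49
Leg 3 (082°, 725 m): east 725 sin 82° = 717.94, north 725 cos 82° = 100.90
Current position: (-1024.09, 1133.17). Target: (2743, 2059). Remaining: Δeast = 3767.09, Δnorth = 925.83.
Bearing = atan2(3767.09, 925.83) mod 360° = 76.19°; distance = √((3767.09)² + (925.83)²) = 3879.188 m.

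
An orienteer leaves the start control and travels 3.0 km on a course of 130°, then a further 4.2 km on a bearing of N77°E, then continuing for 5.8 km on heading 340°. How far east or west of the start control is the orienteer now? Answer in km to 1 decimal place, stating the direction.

Leg 1 (130°, 3.0 km): east 3.0 sin 130° = 2.30, north 3.0 cos 130° = -1.93
Leg 2 (N77°E, 4.2 km): east 4.2 sin 77° = 4.09, north 4.2 cos 77° = 0.94
Leg 3 (340°, 5.8 km): east 5.8 sin 340° = -1.98, north 5.8 cos 340° = 5.45
Net east component: 4.41 km.

4.4 km east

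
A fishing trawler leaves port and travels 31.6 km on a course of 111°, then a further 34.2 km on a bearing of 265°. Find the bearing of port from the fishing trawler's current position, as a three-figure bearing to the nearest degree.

Leg 1 (111°, 31.6 km): east 31.6 sin 111° = 29.50, north 31.6 cos 111° = -11.32
Leg 2 (265°, 34.2 km): east 34.2 sin 265° = -34.07, north 34.2 cos 265° = -2.98
Net displacement: -4.57 east, -14.31 north. Direction back to start is (4.57, 14.31): bearing = atan2(4.57, 14.31) mod 360° = 17.71° ≈ 018°.

018°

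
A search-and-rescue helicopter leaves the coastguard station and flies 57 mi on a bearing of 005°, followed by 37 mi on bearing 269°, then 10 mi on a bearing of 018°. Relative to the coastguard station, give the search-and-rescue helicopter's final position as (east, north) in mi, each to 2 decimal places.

Leg 1 (005°, 57 mi): east 57 sin 5° = 4.97, north 57 cos 5° = 56.78
Leg 2 (269°, 37 mi): east 37 sin 269° = -36.99, north 37 cos 269° = -0.65
Leg 3 (018°, 10 mi): east 10 sin 18° = 3.09, north 10 cos 18° = 9.51
Summing: -28.94 mi east, 65.65 mi north → (-28.94, 65.65).

(-28.94, 65.65)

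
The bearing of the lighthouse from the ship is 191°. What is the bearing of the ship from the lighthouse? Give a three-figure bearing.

Back-bearing = 191° − 180° = 011°.

011°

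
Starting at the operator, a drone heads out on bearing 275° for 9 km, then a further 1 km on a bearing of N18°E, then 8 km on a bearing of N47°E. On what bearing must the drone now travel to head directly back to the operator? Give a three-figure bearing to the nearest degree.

Leg 1 (275°, 9 km): east 9 sin 275° = -8.97, north 9 cos 275° = 0.78
Leg 2 (N18°E, 1 km): east 1 sin 18° = 0.31, north 1 cos 18° = 0.95
Leg 3 (N47°E, 8 km): east 8 sin 47° = 5.85, north 8 cos 47° = 5.46
Net displacement: -2.81 east, 7.19 north. Direction back to start is (2.81, -7.19): bearing = atan2(2.81, -7.19) mod 360° = 158.69° ≈ 159°.

159°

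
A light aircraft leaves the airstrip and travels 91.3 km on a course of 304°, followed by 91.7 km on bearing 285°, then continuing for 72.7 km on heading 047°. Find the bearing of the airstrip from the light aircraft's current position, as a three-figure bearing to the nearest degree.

Leg 1 (304°, 91.3 km): east 91.3 sin 304° = -75.69, north 91.3 cos 304° = 51.05
Leg 2 (285°, 91.7 km): east 91.7 sin 285° = -88.58, north 91.7 cos 285° = 23.73
Leg 3 (047°, 72.7 km): east 72.7 sin 47° = 53.17, north 72.7 cos 47° = 49.58
Net displacement: -111.10 east, 124.37 north. Direction back to start is (111.10, -124.37): bearing = atan2(111.10, -124.37) mod 360° = 138.23° ≈ 138°.

138°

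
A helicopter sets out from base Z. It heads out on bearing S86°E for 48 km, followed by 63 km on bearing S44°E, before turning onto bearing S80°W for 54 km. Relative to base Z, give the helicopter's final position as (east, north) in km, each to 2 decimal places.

Leg 1 (S86°E, 48 km): east 48 sin 94° = 47.88, north 48 cos 94° = -3.35
Leg 2 (S44°E, 63 km): east 63 sin 136° = 43.76, north 63 cos 136° = -45.32
Leg 3 (S80°W, 54 km): east 54 sin 260° = -53.18, north 54 cos 260° = -9.38
Summing: 38.47 km east, -58.04 km north → (38.47, -58.04).

(38.47, -58.04)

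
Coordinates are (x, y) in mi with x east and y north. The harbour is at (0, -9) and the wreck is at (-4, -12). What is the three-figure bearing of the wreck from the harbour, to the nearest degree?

233°

Δeast = -4 − 0 = -4.00; Δnorth = -12 − -9 = -3.00.
Bearing = atan2(Δeast, Δnorth) mod 360° = 233.13° ≈ 233°.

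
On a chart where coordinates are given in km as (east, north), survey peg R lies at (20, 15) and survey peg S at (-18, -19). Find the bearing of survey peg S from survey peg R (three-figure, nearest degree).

Δeast = -18 − 20 = -38.00; Δnorth = -19 − 15 = -34.00.
Bearing = atan2(Δeast, Δnorth) mod 360° = 228.18° ≈ 228°.

228°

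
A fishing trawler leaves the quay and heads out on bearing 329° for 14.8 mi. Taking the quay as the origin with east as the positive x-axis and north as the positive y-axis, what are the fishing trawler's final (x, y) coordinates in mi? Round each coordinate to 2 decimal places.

Leg 1 (329°, 14.8 mi): east 14.8 sin 329° = -7.62, north 14.8 cos 329° = 12.69
Summing: -7.62 mi east, 12.69 mi north → (-7.62, 12.69).

(-7.62, 12.69)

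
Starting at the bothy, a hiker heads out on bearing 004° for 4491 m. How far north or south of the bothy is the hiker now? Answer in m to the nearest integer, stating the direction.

4480 m north

Leg 1 (004°, 4491 m): east 4491 sin 4° = 313.28, north 4491 cos 4° = 4480.06
Net north component: 4480.06 m.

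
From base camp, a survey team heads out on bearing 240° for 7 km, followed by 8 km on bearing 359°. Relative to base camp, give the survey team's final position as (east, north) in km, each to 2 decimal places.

Leg 1 (240°, 7 km): east 7 sin 240° = -6.06, north 7 cos 240° = -3.50
Leg 2 (359°, 8 km): east 8 sin 359° = -0.14, north 8 cos 359° = 8.00
Summing: -6.20 km east, 4.50 km north → (-6.20, 4.50).

(-6.20, 4.50)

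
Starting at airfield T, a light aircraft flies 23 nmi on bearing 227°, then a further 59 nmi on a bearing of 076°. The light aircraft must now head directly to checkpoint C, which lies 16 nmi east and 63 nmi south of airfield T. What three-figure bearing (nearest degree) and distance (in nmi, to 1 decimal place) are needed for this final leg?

Leg 1 (227°, 23 nmi): east 23 sin 227° = -16.82, north 23 cos 227° = -15.69
Leg 2 (076°, 59 nmi): east 59 sin 76° = 57.25, north 59 cos 76° = 14.27
Current position: (40.43, -1.41). Target: (16, -63). Remaining: Δeast = -24.43, Δnorth = -61.59.
Bearing = atan2(-24.43, -61.59) mod 360° = 201.63°; distance = √((-24.43)² + (-61.59)²) = 66.254 nmi.

202°, 66.3 nmi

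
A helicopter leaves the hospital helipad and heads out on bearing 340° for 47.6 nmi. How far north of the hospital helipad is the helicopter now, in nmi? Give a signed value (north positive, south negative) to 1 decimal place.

44.7 nmi

Leg 1 (340°, 47.6 nmi): east 47.6 sin 340° = -16.28, north 47.6 cos 340° = 44.73
Net north component: 44.73 nmi.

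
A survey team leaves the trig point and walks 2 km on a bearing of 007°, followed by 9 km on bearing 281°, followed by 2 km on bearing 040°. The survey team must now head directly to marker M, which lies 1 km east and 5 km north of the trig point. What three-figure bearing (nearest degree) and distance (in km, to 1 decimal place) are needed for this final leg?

Leg 1 (007°, 2 km): east 2 sin 7° = 0.24, north 2 cos 7° = 1.99
Leg 2 (281°, 9 km): east 9 sin 281° = -8.83, north 9 cos 281° = 1.72
Leg 3 (040°, 2 km): east 2 sin 40° = 1.29, north 2 cos 40° = 1.53
Current position: (-7.31, 5.23). Target: (1, 5). Remaining: Δeast = 8.31, Δnorth = -0.23.
Bearing = atan2(8.31, -0.23) mod 360° = 91.62°; distance = √((8.31)² + (-0.23)²) = 8.309 km.

092°, 8.3 km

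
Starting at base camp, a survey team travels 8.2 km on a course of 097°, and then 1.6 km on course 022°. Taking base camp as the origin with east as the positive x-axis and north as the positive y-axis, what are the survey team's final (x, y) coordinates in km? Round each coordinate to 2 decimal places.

Leg 1 (097°, 8.2 km): east 8.2 sin 97° = 8.14, north 8.2 cos 97° = -1.00
Leg 2 (022°, 1.6 km): east 1.6 sin 22° = 0.60, north 1.6 cos 22° = 1.48
Summing: 8.74 km east, 0.48 km north → (8.74, 0.48).

(8.74, 0.48)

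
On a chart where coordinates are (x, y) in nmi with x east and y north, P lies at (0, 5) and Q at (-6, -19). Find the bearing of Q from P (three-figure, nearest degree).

194°

Δeast = -6 − 0 = -6.00; Δnorth = -19 − 5 = -24.00.
Bearing = atan2(Δeast, Δnorth) mod 360° = 194.04° ≈ 194°.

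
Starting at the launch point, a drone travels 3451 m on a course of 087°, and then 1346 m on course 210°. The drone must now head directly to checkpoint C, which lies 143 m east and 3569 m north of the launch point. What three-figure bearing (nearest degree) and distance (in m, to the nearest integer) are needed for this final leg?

330°, 5259 m

Leg 1 (087°, 3451 m): east 3451 sin 87° = 3446.27, north 3451 cos 87° = 180.61
Leg 2 (210°, 1346 m): east 1346 sin 210° = -673.00, north 1346 cos 210° = -1165.67
Current position: (2773.27, -985.06). Target: (143, 3569). Remaining: Δeast = -2630.27, Δnorth = 4554.06.
Bearing = atan2(-2630.27, 4554.06) mod 360° = 329.99°; distance = √((-2630.27)² + (4554.06)²) = 5259.066 m.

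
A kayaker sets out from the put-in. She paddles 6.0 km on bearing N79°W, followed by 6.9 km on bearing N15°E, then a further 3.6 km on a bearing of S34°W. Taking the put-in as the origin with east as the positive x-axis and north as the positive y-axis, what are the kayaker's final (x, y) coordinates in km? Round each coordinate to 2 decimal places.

Leg 1 (N79°W, 6.0 km): east 6.0 sin 281° = -5.89, north 6.0 cos 281° = 1.14
Leg 2 (N15°E, 6.9 km): east 6.9 sin 15° = 1.79, north 6.9 cos 15° = 6.66
Leg 3 (S34°W, 3.6 km): east 3.6 sin 214° = -2.01, north 3.6 cos 214° = -2.98
Summing: -6.12 km east, 4.83 km north → (-6.12, 4.83).

(-6.12, 4.83)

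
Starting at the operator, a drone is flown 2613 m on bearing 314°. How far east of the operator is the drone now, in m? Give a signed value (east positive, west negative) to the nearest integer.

Leg 1 (314°, 2613 m): east 2613 sin 314° = -1879.63, north 2613 cos 314° = 1815.14
Net east component: -1879.63 m.

-1880 m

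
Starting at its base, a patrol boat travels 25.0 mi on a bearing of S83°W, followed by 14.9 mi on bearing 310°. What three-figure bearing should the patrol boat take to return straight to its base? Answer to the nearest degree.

Leg 1 (S83°W, 25.0 mi): east 25.0 sin 263° = -24.81, north 25.0 cos 263° = -3.05
Leg 2 (310°, 14.9 mi): east 14.9 sin 310° = -11.41, north 14.9 cos 310° = 9.58
Net displacement: -36.23 east, 6.53 north. Direction back to start is (36.23, -6.53): bearing = atan2(36.23, -6.53) mod 360° = 100.22° ≈ 100°.

100°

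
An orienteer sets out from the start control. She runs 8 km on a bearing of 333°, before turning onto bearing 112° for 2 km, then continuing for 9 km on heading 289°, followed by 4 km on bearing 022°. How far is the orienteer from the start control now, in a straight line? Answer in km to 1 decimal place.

Leg 1 (333°, 8 km): east 8 sin 333° = -3.63, north 8 cos 333° = 7.13
Leg 2 (112°, 2 km): east 2 sin 112° = 1.85, north 2 cos 112° = -0.75
Leg 3 (289°, 9 km): east 9 sin 289° = -8.51, north 9 cos 289° = 2.93
Leg 4 (022°, 4 km): east 4 sin 22° = 1.50, north 4 cos 22° = 3.71
Net: -8.79 east, 13.02 north. Distance = √((-8.79)² + (13.02)²) = 15.707 km.

15.7 km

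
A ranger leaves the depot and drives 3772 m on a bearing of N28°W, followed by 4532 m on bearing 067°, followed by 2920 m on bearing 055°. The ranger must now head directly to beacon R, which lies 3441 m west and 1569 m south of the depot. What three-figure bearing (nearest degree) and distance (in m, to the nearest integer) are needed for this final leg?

225°, 11723 m

Leg 1 (N28°W, 3772 m): east 3772 sin 332° = -1770.85, north 3772 cos 332° = 3330.48
Leg 2 (067°, 4532 m): east 4532 sin 67° = 4171.73, north 4532 cos 67° = 1770.79
Leg 3 (055°, 2920 m): east 2920 sin 55° = 2391.92, north 2920 cos 55° = 1674.84
Current position: (4792.81, 6776.11). Target: (-3441, -1569). Remaining: Δeast = -8233.81, Δnorth = -8345.11.
Bearing = atan2(-8233.81, -8345.11) mod 360° = 224.62°; distance = √((-8233.81)² + (-8345.11)²) = 11723.331 m.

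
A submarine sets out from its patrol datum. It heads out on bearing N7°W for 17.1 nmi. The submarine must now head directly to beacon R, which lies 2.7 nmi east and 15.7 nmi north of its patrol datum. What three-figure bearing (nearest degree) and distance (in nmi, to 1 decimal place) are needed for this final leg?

Leg 1 (N7°W, 17.1 nmi): east 17.1 sin 353° = -2.08, north 17.1 cos 353° = 16.97
Current position: (-2.08, 16.97). Target: (2.7, 15.7). Remaining: Δeast = 4.78, Δnorth = -1.27.
Bearing = atan2(4.78, -1.27) mod 360° = 104.90°; distance = √((4.78)² + (-1.27)²) = 4.950 nmi.

105°, 5.0 nmi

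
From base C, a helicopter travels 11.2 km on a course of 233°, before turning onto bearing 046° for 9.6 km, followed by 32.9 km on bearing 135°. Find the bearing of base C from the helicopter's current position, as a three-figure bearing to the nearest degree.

318°

Leg 1 (233°, 11.2 km): east 11.2 sin 233° = -8.94, north 11.2 cos 233° = -6.74
Leg 2 (046°, 9.6 km): east 9.6 sin 46° = 6.91, north 9.6 cos 46° = 6.67
Leg 3 (135°, 32.9 km): east 32.9 sin 135° = 23.26, north 32.9 cos 135° = -23.26
Net displacement: 21.22 east, -23.34 north. Direction back to start is (-21.22, 23.34): bearing = atan2(-21.22, 23.34) mod 360° = 317.71° ≈ 318°.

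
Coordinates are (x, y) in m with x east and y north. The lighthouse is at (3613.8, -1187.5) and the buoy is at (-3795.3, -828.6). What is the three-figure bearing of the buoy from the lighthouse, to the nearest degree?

273°

Δeast = -3795.3 − 3613.8 = -7409.10; Δnorth = -828.6 − -1187.5 = 358.90.
Bearing = atan2(Δeast, Δnorth) mod 360° = 272.77° ≈ 273°.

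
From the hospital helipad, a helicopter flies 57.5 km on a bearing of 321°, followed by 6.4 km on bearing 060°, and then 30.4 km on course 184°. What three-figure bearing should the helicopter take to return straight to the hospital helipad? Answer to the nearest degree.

Leg 1 (321°, 57.5 km): east 57.5 sin 321° = -36.19, north 57.5 cos 321° = 44.69
Leg 2 (060°, 6.4 km): east 6.4 sin 60° = 5.54, north 6.4 cos 60° = 3.20
Leg 3 (184°, 30.4 km): east 30.4 sin 184° = -2.12, north 30.4 cos 184° = -30.33
Net displacement: -32.76 east, 17.56 north. Direction back to start is (32.76, -17.56): bearing = atan2(32.76, -17.56) mod 360° = 118.19° ≈ 118°.

118°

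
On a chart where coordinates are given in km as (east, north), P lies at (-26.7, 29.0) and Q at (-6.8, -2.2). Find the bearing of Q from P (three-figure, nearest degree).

Δeast = -6.8 − -26.7 = 19.90; Δnorth = -2.2 − 29.0 = -31.20.
Bearing = atan2(Δeast, Δnorth) mod 360° = 147.47° ≈ 147°.

147°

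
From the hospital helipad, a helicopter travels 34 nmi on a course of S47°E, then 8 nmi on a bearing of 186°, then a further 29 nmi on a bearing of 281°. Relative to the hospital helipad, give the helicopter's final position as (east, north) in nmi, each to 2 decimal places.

Leg 1 (S47°E, 34 nmi): east 34 sin 133° = 24.87, north 34 cos 133° = -23.19
Leg 2 (186°, 8 nmi): east 8 sin 186° = -0.84, north 8 cos 186° = -7.96
Leg 3 (281°, 29 nmi): east 29 sin 281° = -28.47, north 29 cos 281° = 5.53
Summing: -4.44 nmi east, -25.61 nmi north → (-4.44, -25.61).

(-4.44, -25.61)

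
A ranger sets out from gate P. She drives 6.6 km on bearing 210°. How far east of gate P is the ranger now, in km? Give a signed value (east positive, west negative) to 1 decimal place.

-3.3 km

Leg 1 (210°, 6.6 km): east 6.6 sin 210° = -3.30, north 6.6 cos 210° = -5.72
Net east component: -3.30 km.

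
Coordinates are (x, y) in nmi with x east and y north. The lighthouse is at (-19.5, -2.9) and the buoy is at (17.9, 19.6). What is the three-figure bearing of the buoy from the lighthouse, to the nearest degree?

059°

Δeast = 17.9 − -19.5 = 37.40; Δnorth = 19.6 − -2.9 = 22.50.
Bearing = atan2(Δeast, Δnorth) mod 360° = 58.97° ≈ 059°.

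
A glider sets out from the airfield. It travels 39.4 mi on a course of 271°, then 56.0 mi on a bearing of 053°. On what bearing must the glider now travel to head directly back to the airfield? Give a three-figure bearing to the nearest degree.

189°

Leg 1 (271°, 39.4 mi): east 39.4 sin 271° = -39.39, north 39.4 cos 271° = 0.69
Leg 2 (053°, 56.0 mi): east 56.0 sin 53° = 44.72, north 56.0 cos 53° = 33.70
Net displacement: 5.33 east, 34.39 north. Direction back to start is (-5.33, -34.39): bearing = atan2(-5.33, -34.39) mod 360° = 188.81° ≈ 189°.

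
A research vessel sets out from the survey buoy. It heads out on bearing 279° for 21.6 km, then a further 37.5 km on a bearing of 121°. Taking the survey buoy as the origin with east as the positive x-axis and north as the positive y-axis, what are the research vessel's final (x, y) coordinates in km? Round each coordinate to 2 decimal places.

(10.81, -15.93)

Leg 1 (279°, 21.6 km): east 21.6 sin 279° = -21.33, north 21.6 cos 279° = 3.38
Leg 2 (121°, 37.5 km): east 37.5 sin 121° = 32.14, north 37.5 cos 121° = -19.31
Summing: 10.81 km east, -15.93 km north → (10.81, -15.93).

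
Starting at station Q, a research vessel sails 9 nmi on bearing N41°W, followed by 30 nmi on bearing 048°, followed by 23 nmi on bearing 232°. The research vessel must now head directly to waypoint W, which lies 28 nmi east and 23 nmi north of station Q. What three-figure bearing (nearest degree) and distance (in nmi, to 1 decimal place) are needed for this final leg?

071°, 31.5 nmi

Leg 1 (N41°W, 9 nmi): east 9 sin 319° = -5.90, north 9 cos 319° = 6.79
Leg 2 (048°, 30 nmi): east 30 sin 48° = 22.29, north 30 cos 48° = 20.07
Leg 3 (232°, 23 nmi): east 23 sin 232° = -18.12, north 23 cos 232° = -14.16
Current position: (-1.73, 12.71). Target: (28, 23). Remaining: Δeast = 29.73, Δnorth = 10.29.
Bearing = atan2(29.73, 10.29) mod 360° = 70.90°; distance = √((29.73)² + (10.29)²) = 31.466 nmi.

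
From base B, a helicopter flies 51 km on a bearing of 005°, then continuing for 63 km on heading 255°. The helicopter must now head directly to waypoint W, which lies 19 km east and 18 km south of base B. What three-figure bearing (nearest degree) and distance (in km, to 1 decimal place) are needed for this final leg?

125°, 91.9 km

Leg 1 (005°, 51 km): east 51 sin 5° = 4.44, north 51 cos 5° = 50.81
Leg 2 (255°, 63 km): east 63 sin 255° = -60.85, north 63 cos 255° = -16.31
Current position: (-56.41, 34.50). Target: (19, -18). Remaining: Δeast = 75.41, Δnorth = -52.50.
Bearing = atan2(75.41, -52.50) mod 360° = 124.85°; distance = √((75.41)² + (-52.50)²) = 91.884 km.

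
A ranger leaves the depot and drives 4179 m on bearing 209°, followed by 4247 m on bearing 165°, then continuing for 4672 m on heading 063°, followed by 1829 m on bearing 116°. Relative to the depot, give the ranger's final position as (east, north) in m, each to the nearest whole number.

(4880, -6438)

Leg 1 (209°, 4179 m): east 4179 sin 209° = -2026.02, north 4179 cos 209° = -3655.04
Leg 2 (165°, 4247 m): east 4247 sin 165° = 1099.20, north 4247 cos 165° = -4102.29
Leg 3 (063°, 4672 m): east 4672 sin 63° = 4162.78, north 4672 cos 63° = 2121.04
Leg 4 (116°, 1829 m): east 1829 sin 116° = 1643.89, north 1829 cos 116° = -801.78
Summing: 4879.86 m east, -6438.06 m north → (4880, -6438).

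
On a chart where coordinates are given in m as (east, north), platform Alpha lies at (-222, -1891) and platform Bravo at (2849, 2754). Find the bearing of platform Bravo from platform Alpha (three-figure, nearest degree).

Δeast = 2849 − -222 = 3071.00; Δnorth = 2754 − -1891 = 4645.00.
Bearing = atan2(Δeast, Δnorth) mod 360° = 33.47° ≈ 033°.

033°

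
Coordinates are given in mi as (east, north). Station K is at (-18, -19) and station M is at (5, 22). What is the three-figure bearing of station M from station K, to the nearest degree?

Δeast = 5 − -18 = 23.00; Δnorth = 22 − -19 = 41.00.
Bearing = atan2(Δeast, Δnorth) mod 360° = 29.29° ≈ 029°.

029°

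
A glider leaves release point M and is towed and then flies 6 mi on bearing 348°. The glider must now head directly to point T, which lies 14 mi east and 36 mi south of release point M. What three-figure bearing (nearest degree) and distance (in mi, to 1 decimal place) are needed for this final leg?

160°, 44.6 mi

Leg 1 (348°, 6 mi): east 6 sin 348° = -1.25, north 6 cos 348° = 5.87
Current position: (-1.25, 5.87). Target: (14, -36). Remaining: Δeast = 15.25, Δnorth = -41.87.
Bearing = atan2(15.25, -41.87) mod 360° = 159.99°; distance = √((15.25)² + (-41.87)²) = 44.559 mi.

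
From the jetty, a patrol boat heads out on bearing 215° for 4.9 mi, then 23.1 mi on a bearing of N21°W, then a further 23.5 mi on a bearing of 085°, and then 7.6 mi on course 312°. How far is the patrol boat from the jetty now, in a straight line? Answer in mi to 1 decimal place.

Leg 1 (215°, 4.9 mi): east 4.9 sin 215° = -2.81, north 4.9 cos 215° = -4.01
Leg 2 (N21°W, 23.1 mi): east 23.1 sin 339° = -8.28, north 23.1 cos 339° = 21.57
Leg 3 (085°, 23.5 mi): east 23.5 sin 85° = 23.41, north 23.5 cos 85° = 2.05
Leg 4 (312°, 7.6 mi): east 7.6 sin 312° = -5.65, north 7.6 cos 312° = 5.09
Net: 6.67 east, 24.69 north. Distance = √((6.67)² + (24.69)²) = 25.572 mi.

25.6 mi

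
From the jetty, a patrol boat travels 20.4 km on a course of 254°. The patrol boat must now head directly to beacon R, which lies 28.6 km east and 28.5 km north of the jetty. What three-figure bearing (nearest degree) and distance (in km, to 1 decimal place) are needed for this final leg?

Leg 1 (254°, 20.4 km): east 20.4 sin 254° = -19.61, north 20.4 cos 254° = -5.62
Current position: (-19.61, -5.62). Target: (28.6, 28.5). Remaining: Δeast = 48.21, Δnorth = 34.12.
Bearing = atan2(48.21, 34.12) mod 360° = 54.71°; distance = √((48.21)² + (34.12)²) = 59.064 km.

055°, 59.1 km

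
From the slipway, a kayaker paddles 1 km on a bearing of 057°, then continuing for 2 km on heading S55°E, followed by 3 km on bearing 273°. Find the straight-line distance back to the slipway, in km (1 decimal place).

0.7 km

Leg 1 (057°, 1 km): east 1 sin 57° = 0.84, north 1 cos 57° = 0.54
Leg 2 (S55°E, 2 km): east 2 sin 125° = 1.64, north 2 cos 125° = -1.15
Leg 3 (273°, 3 km): east 3 sin 273° = -3.00, north 3 cos 273° = 0.16
Net: -0.52 east, -0.45 north. Distance = √((-0.52)² + (-0.45)²) = 0.684 km.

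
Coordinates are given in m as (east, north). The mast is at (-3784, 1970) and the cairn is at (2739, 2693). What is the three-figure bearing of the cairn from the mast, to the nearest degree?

084°

Δeast = 2739 − -3784 = 6523.00; Δnorth = 2693 − 1970 = 723.00.
Bearing = atan2(Δeast, Δnorth) mod 360° = 83.68° ≈ 084°.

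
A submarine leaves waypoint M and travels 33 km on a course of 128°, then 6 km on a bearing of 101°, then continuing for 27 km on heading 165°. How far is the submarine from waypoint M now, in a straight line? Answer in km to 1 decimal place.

61.4 km

Leg 1 (128°, 33 km): east 33 sin 128° = 26.00, north 33 cos 128° = -20.32
Leg 2 (101°, 6 km): east 6 sin 101° = 5.89, north 6 cos 101° = -1.14
Leg 3 (165°, 27 km): east 27 sin 165° = 6.99, north 27 cos 165° = -26.08
Net: 38.88 east, -47.54 north. Distance = √((38.88)² + (-47.54)²) = 61.417 km.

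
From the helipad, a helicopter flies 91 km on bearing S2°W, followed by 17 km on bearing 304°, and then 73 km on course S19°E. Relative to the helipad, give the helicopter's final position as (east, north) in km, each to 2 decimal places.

Leg 1 (S2°W, 91 km): east 91 sin 182° = -3.18, north 91 cos 182° = -90.94
Leg 2 (304°, 17 km): east 17 sin 304° = -14.09, north 17 cos 304° = 9.51
Leg 3 (S19°E, 73 km): east 73 sin 161° = 23.77, north 73 cos 161° = -69.02
Summing: 6.50 km east, -150.46 km north → (6.50, -150.46).

(6.50, -150.46)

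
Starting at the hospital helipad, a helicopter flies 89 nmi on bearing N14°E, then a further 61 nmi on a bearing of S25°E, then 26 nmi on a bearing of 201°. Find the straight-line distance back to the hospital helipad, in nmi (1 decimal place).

38.6 nmi

Leg 1 (N14°E, 89 nmi): east 89 sin 14° = 21.53, north 89 cos 14° = 86.36
Leg 2 (S25°E, 61 nmi): east 61 sin 155° = 25.78, north 61 cos 155° = -55.28
Leg 3 (201°, 26 nmi): east 26 sin 201° = -9.32, north 26 cos 201° = -24.27
Net: 37.99 east, 6.80 north. Distance = √((37.99)² + (6.80)²) = 38.597 nmi.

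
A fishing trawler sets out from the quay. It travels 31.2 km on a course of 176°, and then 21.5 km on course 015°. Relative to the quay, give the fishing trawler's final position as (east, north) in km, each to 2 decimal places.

Leg 1 (176°, 31.2 km): east 31.2 sin 176° = 2.18, north 31.2 cos 176° = -31.12
Leg 2 (015°, 21.5 km): east 21.5 sin 15° = 5.56, north 21.5 cos 15° = 20.77
Summing: 7.74 km east, -10.36 km north → (7.74, -10.36).

(7.74, -10.36)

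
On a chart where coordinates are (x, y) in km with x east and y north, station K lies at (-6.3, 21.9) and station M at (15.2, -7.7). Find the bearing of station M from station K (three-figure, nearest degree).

144°

Δeast = 15.2 − -6.3 = 21.50; Δnorth = -7.7 − 21.9 = -29.60.
Bearing = atan2(Δeast, Δnorth) mod 360° = 144.01° ≈ 144°.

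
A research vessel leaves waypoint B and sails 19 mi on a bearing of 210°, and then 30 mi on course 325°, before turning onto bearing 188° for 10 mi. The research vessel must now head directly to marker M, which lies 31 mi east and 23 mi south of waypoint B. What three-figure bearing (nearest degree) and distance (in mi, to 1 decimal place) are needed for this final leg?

110°, 62.8 mi

Leg 1 (210°, 19 mi): east 19 sin 210° = -9.50, north 19 cos 210° = -16.45
Leg 2 (325°, 30 mi): east 30 sin 325° = -17.21, north 30 cos 325° = 24.57
Leg 3 (188°, 10 mi): east 10 sin 188° = -1.39, north 10 cos 188° = -9.90
Current position: (-28.10, -1.78). Target: (31, -23). Remaining: Δeast = 59.10, Δnorth = -21.22.
Bearing = atan2(59.10, -21.22) mod 360° = 109.75°; distance = √((59.10)² + (-21.22)²) = 62.792 mi.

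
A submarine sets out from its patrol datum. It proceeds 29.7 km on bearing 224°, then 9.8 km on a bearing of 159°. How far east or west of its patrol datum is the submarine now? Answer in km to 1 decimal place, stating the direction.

17.1 km west

Leg 1 (224°, 29.7 km): east 29.7 sin 224° = -20.63, north 29.7 cos 224° = -21.36
Leg 2 (159°, 9.8 km): east 9.8 sin 159° = 3.51, north 9.8 cos 159° = -9.15
Net east component: -17.12 km.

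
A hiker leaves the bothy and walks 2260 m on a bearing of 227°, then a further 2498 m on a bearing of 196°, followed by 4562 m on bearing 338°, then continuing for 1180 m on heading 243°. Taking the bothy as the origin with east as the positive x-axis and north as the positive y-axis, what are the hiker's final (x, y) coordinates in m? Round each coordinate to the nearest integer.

Leg 1 (227°, 2260 m): east 2260 sin 227° = -1652.86, north 2260 cos 227° = -1541.32
Leg 2 (196°, 2498 m): east 2498 sin 196° = -688.54, north 2498 cos 196° = -2401.23
Leg 3 (338°, 4562 m): east 4562 sin 338° = -1708.96, north 4562 cos 338° = 4229.81
Leg 4 (243°, 1180 m): east 1180 sin 243° = -1051.39, north 1180 cos 243° = -535.71
Summing: -5101.74 m east, -248.44 m north → (-5102, -248).

(-5102, -248)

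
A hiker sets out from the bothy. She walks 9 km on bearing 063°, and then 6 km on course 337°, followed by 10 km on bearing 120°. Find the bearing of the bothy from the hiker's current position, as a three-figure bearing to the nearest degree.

252°

Leg 1 (063°, 9 km): east 9 sin 63° = 8.02, north 9 cos 63° = 4.09
Leg 2 (337°, 6 km): east 6 sin 337° = -2.34, north 6 cos 337° = 5.52
Leg 3 (120°, 10 km): east 10 sin 120° = 8.66, north 10 cos 120° = -5.00
Net displacement: 14.33 east, 4.61 north. Direction back to start is (-14.33, -4.61): bearing = atan2(-14.33, -4.61) mod 360° = 252.18° ≈ 252°.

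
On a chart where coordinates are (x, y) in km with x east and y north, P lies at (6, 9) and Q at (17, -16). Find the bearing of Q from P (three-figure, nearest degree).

Δeast = 17 − 6 = 11.00; Δnorth = -16 − 9 = -25.00.
Bearing = atan2(Δeast, Δnorth) mod 360° = 156.25° ≈ 156°.

156°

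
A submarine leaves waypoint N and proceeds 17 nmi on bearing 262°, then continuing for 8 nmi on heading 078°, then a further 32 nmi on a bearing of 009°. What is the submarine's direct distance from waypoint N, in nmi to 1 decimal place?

Leg 1 (262°, 17 nmi): east 17 sin 262° = -16.83, north 17 cos 262° = -2.37
Leg 2 (078°, 8 nmi): east 8 sin 78° = 7.83, north 8 cos 78° = 1.66
Leg 3 (009°, 32 nmi): east 32 sin 9° = 5.01, north 32 cos 9° = 31.61
Net: -4.00 east, 30.90 north. Distance = √((-4.00)² + (30.90)²) = 31.162 nmi.

31.2 nmi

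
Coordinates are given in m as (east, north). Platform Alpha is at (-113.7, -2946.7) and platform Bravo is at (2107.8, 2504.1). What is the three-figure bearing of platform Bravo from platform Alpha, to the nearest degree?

022°

Δeast = 2107.8 − -113.7 = 2221.50; Δnorth = 2504.1 − -2946.7 = 5450.80.
Bearing = atan2(Δeast, Δnorth) mod 360° = 22.17° ≈ 022°.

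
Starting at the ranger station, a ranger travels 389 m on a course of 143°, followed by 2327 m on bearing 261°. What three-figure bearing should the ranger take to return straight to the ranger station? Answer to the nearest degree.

Leg 1 (143°, 389 m): east 389 sin 143° = 234.11, north 389 cos 143° = -310.67
Leg 2 (261°, 2327 m): east 2327 sin 261° = -2298.35, north 2327 cos 261° = -364.02
Net displacement: -2064.24 east, -674.69 north. Direction back to start is (2064.24, 674.69): bearing = atan2(2064.24, 674.69) mod 360° = 71.90° ≈ 072°.

072°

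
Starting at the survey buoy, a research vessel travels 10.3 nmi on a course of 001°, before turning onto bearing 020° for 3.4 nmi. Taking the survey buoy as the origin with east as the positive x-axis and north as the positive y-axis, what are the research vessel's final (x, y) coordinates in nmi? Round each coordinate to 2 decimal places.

Leg 1 (001°, 10.3 nmi): east 10.3 sin 1° = 0.18, north 10.3 cos 1° = 10.30
Leg 2 (020°, 3.4 nmi): east 3.4 sin 20° = 1.16, north 3.4 cos 20° = 3.19
Summing: 1.34 nmi east, 13.49 nmi north → (1.34, 13.49).

(1.34, 13.49)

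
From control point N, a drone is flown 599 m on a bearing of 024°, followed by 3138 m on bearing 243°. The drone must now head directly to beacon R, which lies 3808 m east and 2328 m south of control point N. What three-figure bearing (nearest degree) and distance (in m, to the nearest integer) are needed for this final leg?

Leg 1 (024°, 599 m): east 599 sin 24° = 243.64, north 599 cos 24° = 547.21
Leg 2 (243°, 3138 m): east 3138 sin 243° = -2795.98, north 3138 cos 243° = -1424.62
Current position: (-2552.34, -877.41). Target: (3808, -2328). Remaining: Δeast = 6360.34, Δnorth = -1450.59.
Bearing = atan2(6360.34, -1450.59) mod 360° = 102.85°; distance = √((6360.34)² + (-1450.59)²) = 6523.663 m.

103°, 6524 m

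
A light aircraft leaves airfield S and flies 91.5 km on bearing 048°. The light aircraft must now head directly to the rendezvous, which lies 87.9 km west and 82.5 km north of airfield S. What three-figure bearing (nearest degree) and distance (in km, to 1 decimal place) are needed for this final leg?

278°, 157.3 km

Leg 1 (048°, 91.5 km): east 91.5 sin 48° = 68.00, north 91.5 cos 48° = 61.23
Current position: (68.00, 61.23). Target: (-87.9, 82.5). Remaining: Δeast = -155.90, Δnorth = 21.27.
Bearing = atan2(-155.90, 21.27) mod 360° = 277.77°; distance = √((-155.90)² + (21.27)²) = 157.343 km.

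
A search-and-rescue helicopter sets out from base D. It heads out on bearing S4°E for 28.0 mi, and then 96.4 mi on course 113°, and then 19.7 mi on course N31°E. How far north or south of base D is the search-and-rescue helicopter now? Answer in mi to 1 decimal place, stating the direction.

48.7 mi south

Leg 1 (S4°E, 28.0 mi): east 28.0 sin 176° = 1.95, north 28.0 cos 176° = -27.93
Leg 2 (113°, 96.4 mi): east 96.4 sin 113° = 88.74, north 96.4 cos 113° = -37.67
Leg 3 (N31°E, 19.7 mi): east 19.7 sin 31° = 10.15, north 19.7 cos 31° = 16.89
Net north component: -48.71 mi.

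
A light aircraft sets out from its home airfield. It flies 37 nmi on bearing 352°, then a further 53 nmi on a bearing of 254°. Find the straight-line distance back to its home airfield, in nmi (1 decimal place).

Leg 1 (352°, 37 nmi): east 37 sin 352° = -5.15, north 37 cos 352° = 36.64
Leg 2 (254°, 53 nmi): east 53 sin 254° = -50.95, north 53 cos 254° = -14.61
Net: -56.10 east, 22.03 north. Distance = √((-56.10)² + (22.03)²) = 60.267 nmi.

60.3 nmi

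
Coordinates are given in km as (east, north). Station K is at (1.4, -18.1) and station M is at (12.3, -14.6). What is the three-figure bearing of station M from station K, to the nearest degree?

072°

Δeast = 12.3 − 1.4 = 10.90; Δnorth = -14.6 − -18.1 = 3.50.
Bearing = atan2(Δeast, Δnorth) mod 360° = 72.20° ≈ 072°.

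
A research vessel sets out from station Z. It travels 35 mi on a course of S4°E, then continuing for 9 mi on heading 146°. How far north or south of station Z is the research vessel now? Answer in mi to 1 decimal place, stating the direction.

Leg 1 (S4°E, 35 mi): east 35 sin 176° = 2.44, north 35 cos 176° = -34.91
Leg 2 (146°, 9 mi): east 9 sin 146° = 5.03, north 9 cos 146° = -7.46
Net north component: -42.38 mi.

42.4 mi south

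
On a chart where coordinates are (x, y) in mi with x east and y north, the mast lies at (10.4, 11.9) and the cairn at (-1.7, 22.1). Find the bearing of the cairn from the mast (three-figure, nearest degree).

Δeast = -1.7 − 10.4 = -12.10; Δnorth = 22.1 − 11.9 = 10.20.
Bearing = atan2(Δeast, Δnorth) mod 360° = 310.13° ≈ 310°.

310°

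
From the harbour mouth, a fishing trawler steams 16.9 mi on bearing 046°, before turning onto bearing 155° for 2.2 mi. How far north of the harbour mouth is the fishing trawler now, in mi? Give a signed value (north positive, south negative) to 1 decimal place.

9.7 mi

Leg 1 (046°, 16.9 mi): east 16.9 sin 46° = 12.16, north 16.9 cos 46° = 11.74
Leg 2 (155°, 2.2 mi): east 2.2 sin 155° = 0.93, north 2.2 cos 155° = -1.99
Net north component: 9.75 mi.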